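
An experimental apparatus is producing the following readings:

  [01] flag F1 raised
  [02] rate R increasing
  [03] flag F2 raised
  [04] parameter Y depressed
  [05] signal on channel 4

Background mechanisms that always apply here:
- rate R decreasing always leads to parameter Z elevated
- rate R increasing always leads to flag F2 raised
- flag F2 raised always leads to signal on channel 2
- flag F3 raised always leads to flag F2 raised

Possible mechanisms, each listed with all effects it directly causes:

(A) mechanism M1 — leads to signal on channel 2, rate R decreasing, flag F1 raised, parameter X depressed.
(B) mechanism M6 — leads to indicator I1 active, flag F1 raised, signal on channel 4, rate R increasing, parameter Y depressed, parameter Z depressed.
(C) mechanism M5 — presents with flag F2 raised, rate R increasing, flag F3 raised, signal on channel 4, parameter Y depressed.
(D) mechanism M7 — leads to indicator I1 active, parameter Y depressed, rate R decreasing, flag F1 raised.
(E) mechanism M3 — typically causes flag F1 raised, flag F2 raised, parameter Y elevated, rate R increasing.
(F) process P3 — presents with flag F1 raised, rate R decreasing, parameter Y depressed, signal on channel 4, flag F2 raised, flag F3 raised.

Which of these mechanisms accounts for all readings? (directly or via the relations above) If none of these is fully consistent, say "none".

Testing each hypothesis:
(A) mechanism M1 — fails on rate R increasing, flag F2 raised, parameter Y depressed, signal on channel 4 (predicts rate R decreasing, not rate R increasing)
(B) mechanism M6 — flag F1 raised +; rate R increasing +; flag F2 raised + (through rate R increasing → flag F2 raised); parameter Y depressed +; signal on channel 4 +
(C) mechanism M5 — does not account for flag F1 raised
(D) mechanism M7 — fails on rate R increasing, flag F2 raised, signal on channel 4 (predicts rate R decreasing, not rate R increasing)
(E) mechanism M3 — fails on parameter Y depressed, signal on channel 4 (predicts parameter Y elevated, not parameter Y depressed)
(F) process P3 — flag F1 raised +; rate R increasing -; flag F2 raised +; parameter Y depressed +; signal on channel 4 +
(B) alone accounts for all the evidence.

B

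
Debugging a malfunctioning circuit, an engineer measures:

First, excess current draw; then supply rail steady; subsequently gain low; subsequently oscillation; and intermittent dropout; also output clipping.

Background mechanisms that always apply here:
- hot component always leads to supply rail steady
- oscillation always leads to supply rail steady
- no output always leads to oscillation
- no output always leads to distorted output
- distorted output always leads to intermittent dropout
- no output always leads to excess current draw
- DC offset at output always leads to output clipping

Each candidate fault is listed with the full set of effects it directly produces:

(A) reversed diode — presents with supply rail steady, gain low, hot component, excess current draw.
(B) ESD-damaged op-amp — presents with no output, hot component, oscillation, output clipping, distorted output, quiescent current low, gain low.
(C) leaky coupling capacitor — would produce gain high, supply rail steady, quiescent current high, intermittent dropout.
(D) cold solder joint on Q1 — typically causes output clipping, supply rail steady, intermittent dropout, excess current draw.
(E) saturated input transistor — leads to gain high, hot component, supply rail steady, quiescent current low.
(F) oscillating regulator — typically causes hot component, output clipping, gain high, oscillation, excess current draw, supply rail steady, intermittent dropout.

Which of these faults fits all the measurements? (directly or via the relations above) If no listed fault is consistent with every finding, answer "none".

B

For each candidate, compare predicted effects to what was observed:
(A) reversed diode — does not account for oscillation, intermittent dropout, output clipping
(B) ESD-damaged op-amp — accounts for every observation (excess current draw through no output → excess current draw)
(C) leaky coupling capacitor — excess current draw -; supply rail steady +; gain low -; oscillation -; intermittent dropout +; output clipping -
(D) cold solder joint on Q1 — does not account for gain low, oscillation
(E) saturated input transistor — excess current draw -; supply rail steady +; gain low -; oscillation -; intermittent dropout -; output clipping -
(F) oscillating regulator — excess current draw +; supply rail steady +; gain low -; oscillation +; intermittent dropout +; output clipping +
(B) alone accounts for all the evidence.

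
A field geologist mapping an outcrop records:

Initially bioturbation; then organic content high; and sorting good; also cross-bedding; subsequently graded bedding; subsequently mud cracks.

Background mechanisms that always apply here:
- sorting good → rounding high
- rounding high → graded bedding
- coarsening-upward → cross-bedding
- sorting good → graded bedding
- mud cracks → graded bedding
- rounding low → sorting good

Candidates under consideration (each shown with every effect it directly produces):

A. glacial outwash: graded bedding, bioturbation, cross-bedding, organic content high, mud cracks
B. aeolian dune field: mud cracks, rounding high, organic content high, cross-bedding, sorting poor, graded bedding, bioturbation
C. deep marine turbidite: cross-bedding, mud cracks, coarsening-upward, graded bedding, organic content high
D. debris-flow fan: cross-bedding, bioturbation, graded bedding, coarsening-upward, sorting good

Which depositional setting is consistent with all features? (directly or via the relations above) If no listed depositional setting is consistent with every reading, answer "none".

none

For each candidate, compare predicted effects to what was observed:
(A) glacial outwash — bioturbation yes; organic content high yes; sorting good NO; cross-bedding yes; graded bedding yes; mud cracks yes
(B) aeolian dune field — bioturbation yes; organic content high yes; sorting good NO; cross-bedding yes; graded bedding yes; mud cracks yes
(C) deep marine turbidite — does not account for bioturbation, sorting good
(D) debris-flow fan — does not account for organic content high, mud cracks
None of the listed candidates fits everything.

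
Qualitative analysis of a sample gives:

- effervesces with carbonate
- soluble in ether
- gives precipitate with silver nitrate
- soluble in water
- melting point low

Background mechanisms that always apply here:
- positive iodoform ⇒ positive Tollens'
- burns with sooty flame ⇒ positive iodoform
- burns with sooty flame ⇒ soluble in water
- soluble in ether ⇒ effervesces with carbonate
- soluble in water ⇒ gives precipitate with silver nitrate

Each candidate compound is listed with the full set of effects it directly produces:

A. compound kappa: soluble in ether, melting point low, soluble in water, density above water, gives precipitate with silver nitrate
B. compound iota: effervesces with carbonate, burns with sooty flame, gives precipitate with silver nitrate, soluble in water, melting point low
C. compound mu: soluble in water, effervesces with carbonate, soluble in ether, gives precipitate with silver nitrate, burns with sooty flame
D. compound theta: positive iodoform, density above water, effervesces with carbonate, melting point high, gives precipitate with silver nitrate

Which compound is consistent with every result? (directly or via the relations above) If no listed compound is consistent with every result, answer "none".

A

Checking each candidate against the observations:
(A) compound kappa — effervesces with carbonate yes (through soluble in ether → effervesces with carbonate); soluble in ether yes; gives precipitate with silver nitrate yes; soluble in water yes; melting point low yes
(B) compound iota — does not account for soluble in ether
(C) compound mu — effervesces with carbonate yes; soluble in ether yes; gives precipitate with silver nitrate yes; soluble in water yes; melting point low NO
(D) compound theta — effervesces with carbonate yes; soluble in ether NO; gives precipitate with silver nitrate yes; soluble in water NO; melting point low NO
(A) alone accounts for all the evidence.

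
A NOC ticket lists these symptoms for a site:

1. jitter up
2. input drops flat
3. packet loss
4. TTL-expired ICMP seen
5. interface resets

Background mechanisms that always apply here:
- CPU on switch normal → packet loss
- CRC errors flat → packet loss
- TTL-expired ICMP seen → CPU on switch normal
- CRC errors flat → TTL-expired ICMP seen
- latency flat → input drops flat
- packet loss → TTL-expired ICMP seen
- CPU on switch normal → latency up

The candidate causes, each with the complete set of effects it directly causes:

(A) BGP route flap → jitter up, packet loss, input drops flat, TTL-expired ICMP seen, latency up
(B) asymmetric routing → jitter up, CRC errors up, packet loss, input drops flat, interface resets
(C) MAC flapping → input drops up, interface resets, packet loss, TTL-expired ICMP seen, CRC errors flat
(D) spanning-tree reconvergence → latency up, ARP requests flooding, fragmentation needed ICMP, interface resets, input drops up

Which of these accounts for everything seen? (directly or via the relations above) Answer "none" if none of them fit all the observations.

B

For each candidate, compare predicted effects to what was observed:
(A) BGP route flap — does not account for interface resets
(B) asymmetric routing — jitter up match; input drops flat match; packet loss match; TTL-expired ICMP seen match (via packet loss → TTL-expired ICMP seen); interface resets match
(C) MAC flapping — fails on jitter up, input drops flat (predicts input drops up, not input drops flat)
(D) spanning-tree reconvergence — jitter up miss; input drops flat miss; packet loss miss; TTL-expired ICMP seen miss; interface resets match
(B) alone accounts for all the evidence.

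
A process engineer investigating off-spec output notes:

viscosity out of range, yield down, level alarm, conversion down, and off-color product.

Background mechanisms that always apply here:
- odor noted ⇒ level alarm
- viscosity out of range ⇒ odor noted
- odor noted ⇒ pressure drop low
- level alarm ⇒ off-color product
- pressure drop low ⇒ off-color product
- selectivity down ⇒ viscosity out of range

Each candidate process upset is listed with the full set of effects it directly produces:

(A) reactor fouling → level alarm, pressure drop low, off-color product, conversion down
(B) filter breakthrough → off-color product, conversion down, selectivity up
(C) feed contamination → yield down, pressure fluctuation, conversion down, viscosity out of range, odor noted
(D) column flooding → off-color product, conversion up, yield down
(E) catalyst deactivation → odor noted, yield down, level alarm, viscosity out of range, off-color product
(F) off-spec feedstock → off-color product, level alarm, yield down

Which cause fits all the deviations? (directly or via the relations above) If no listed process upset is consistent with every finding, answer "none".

For each candidate, compare predicted effects to what was observed:
(A) reactor fouling — does not account for viscosity out of range, yield down
(B) filter breakthrough — does not account for viscosity out of range, yield down, level alarm
(C) feed contamination — viscosity out of range yes; yield down yes; level alarm yes (by odor noted → level alarm); conversion down yes; off-color product yes (by odor noted → level alarm → off-color product)
(D) column flooding — viscosity out of range NO; yield down yes; level alarm NO; conversion down NO; off-color product yes
(E) catalyst deactivation — does not account for conversion down
(F) off-spec feedstock — viscosity out of range NO; yield down yes; level alarm yes; conversion down NO; off-color product yes
(C) is the only candidate with no mismatches.

C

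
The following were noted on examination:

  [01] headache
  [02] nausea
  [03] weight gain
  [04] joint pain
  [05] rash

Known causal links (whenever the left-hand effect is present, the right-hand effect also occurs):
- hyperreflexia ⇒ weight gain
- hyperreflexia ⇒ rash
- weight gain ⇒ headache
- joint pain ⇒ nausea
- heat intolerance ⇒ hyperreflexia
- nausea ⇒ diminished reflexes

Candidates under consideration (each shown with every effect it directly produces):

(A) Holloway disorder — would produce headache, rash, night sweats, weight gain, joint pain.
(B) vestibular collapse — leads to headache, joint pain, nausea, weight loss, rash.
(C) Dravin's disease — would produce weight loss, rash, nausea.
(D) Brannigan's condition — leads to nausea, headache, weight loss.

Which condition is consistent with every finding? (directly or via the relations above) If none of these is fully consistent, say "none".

A

Testing each hypothesis:
(A) Holloway disorder — headache ✓; nausea ✓ (through joint pain → nausea); weight gain ✓; joint pain ✓; rash ✓
(B) vestibular collapse — fails on weight gain (predicts weight loss, not weight gain)
(C) Dravin's disease — headache ✗; nausea ✓; weight gain ✗; joint pain ✗; rash ✓
(D) Brannigan's condition — headache ✓; nausea ✓; weight gain ✗; joint pain ✗; rash ✗
(A) is the only candidate with no mismatches.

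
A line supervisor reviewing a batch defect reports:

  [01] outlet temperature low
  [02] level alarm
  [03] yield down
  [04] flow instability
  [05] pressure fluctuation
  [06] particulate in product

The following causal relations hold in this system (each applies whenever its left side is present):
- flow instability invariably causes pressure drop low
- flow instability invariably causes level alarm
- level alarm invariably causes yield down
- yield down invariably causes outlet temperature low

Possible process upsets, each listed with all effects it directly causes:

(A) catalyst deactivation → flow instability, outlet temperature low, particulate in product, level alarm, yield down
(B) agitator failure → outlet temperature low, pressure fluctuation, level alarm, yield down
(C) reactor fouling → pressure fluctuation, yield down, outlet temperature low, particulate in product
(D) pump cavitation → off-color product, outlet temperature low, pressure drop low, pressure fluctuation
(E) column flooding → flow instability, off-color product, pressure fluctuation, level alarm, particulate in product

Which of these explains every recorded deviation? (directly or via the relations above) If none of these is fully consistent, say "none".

Per-candidate check:
(A) catalyst deactivation — outlet temperature low yes; level alarm yes; yield down yes; flow instability yes; pressure fluctuation NO; particulate in product yes
(B) agitator failure — does not account for flow instability, particulate in product
(C) reactor fouling — outlet temperature low yes; level alarm NO; yield down yes; flow instability NO; pressure fluctuation yes; particulate in product yes
(D) pump cavitation — does not account for level alarm, yield down, flow instability, particulate in product
(E) column flooding — accounts for every observation (outlet temperature low via level alarm → yield down → outlet temperature low)
Only (E) is consistent with every observation.

E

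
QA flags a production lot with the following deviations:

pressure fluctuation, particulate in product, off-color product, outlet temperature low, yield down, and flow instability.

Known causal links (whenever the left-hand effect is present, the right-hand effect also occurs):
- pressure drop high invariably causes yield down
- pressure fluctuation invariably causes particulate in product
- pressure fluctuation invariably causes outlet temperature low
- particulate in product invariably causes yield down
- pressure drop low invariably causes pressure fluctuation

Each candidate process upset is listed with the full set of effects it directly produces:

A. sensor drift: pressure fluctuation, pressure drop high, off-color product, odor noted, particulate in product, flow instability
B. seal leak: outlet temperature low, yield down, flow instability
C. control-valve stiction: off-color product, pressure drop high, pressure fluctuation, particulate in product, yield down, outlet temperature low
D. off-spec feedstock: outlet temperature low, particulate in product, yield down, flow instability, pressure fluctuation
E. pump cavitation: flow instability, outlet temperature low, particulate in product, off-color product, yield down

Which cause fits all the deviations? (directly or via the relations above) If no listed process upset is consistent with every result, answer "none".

A

Checking each candidate against the observations:
(A) sensor drift — accounts for every observation (outlet temperature low by pressure fluctuation → outlet temperature low)
(B) seal leak — pressure fluctuation -; particulate in product -; off-color product -; outlet temperature low +; yield down +; flow instability +
(C) control-valve stiction — does not account for flow instability
(D) off-spec feedstock — pressure fluctuation +; particulate in product +; off-color product -; outlet temperature low +; yield down +; flow instability +
(E) pump cavitation — pressure fluctuation -; particulate in product +; off-color product +; outlet temperature low +; yield down +; flow instability +
Only (A) is consistent with every observation.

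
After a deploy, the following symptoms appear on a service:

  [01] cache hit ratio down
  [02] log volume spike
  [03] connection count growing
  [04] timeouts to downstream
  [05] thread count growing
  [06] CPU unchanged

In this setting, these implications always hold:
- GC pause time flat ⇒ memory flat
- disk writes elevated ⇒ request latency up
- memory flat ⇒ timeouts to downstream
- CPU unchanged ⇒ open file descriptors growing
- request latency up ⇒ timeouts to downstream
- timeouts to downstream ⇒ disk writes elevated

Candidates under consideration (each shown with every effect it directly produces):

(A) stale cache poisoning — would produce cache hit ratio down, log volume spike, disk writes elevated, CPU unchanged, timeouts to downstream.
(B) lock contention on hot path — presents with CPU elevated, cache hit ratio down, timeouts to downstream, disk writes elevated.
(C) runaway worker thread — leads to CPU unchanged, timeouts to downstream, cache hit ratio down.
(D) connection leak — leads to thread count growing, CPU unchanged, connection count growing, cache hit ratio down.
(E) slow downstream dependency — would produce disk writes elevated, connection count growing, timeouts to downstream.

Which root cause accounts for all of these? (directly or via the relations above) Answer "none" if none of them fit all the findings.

Checking each candidate against the observations:
(A) stale cache poisoning — cache hit ratio down ✓; log volume spike ✓; connection count growing ✗; timeouts to downstream ✓; thread count growing ✗; CPU unchanged ✓
(B) lock contention on hot path — fails on log volume spike, connection count growing, thread count growing, CPU unchanged (predicts CPU elevated, not CPU unchanged)
(C) runaway worker thread — cache hit ratio down ✓; log volume spike ✗; connection count growing ✗; timeouts to downstream ✓; thread count growing ✗; CPU unchanged ✓
(D) connection leak — cache hit ratio down ✓; log volume spike ✗; connection count growing ✓; timeouts to downstream ✗; thread count growing ✓; CPU unchanged ✓
(E) slow downstream dependency — does not account for cache hit ratio down, log volume spike, thread count growing, CPU unchanged
Every candidate fails on at least one observation.

none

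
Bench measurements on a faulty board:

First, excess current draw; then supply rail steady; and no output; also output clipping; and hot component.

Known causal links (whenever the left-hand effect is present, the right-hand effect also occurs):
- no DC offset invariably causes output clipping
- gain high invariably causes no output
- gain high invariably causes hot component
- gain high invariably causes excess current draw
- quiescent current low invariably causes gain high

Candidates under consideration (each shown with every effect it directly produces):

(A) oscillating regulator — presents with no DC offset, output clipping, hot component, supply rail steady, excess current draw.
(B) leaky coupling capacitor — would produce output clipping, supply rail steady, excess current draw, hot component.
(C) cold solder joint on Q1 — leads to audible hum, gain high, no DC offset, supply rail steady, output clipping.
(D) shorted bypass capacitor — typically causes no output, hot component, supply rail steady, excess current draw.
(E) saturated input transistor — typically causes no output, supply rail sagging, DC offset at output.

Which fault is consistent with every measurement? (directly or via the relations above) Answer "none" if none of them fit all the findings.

Testing each hypothesis:
(A) oscillating regulator — excess current draw ✓; supply rail steady ✓; no output ✗; output clipping ✓; hot component ✓
(B) leaky coupling capacitor — does not account for no output
(C) cold solder joint on Q1 — accounts for every observation (excess current draw via gain high → excess current draw)
(D) shorted bypass capacitor — excess current draw ✓; supply rail steady ✓; no output ✓; output clipping ✗; hot component ✓
(E) saturated input transistor — excess current draw ✗; supply rail steady ✗; no output ✓; output clipping ✗; hot component ✗
(C) alone accounts for all the evidence.

C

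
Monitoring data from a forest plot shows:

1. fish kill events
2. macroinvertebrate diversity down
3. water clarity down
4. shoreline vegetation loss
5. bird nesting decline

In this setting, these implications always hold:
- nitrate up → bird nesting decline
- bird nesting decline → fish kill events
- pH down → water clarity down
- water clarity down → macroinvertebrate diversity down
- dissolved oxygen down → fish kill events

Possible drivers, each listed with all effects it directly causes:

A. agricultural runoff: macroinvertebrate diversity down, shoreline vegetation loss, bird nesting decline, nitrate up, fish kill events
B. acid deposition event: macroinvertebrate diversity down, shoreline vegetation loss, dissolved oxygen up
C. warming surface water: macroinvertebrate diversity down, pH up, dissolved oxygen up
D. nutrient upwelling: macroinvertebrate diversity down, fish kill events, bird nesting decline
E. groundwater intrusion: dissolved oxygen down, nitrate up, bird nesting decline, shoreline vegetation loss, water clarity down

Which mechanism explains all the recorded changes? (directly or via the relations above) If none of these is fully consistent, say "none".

E

Checking each candidate against the observations:
(A) agricultural runoff — fish kill events ✓; macroinvertebrate diversity down ✓; water clarity down ✗; shoreline vegetation loss ✓; bird nesting decline ✓
(B) acid deposition event — does not account for fish kill events, water clarity down, bird nesting decline
(C) warming surface water — fish kill events ✗; macroinvertebrate diversity down ✓; water clarity down ✗; shoreline vegetation loss ✗; bird nesting decline ✗
(D) nutrient upwelling — fish kill events ✓; macroinvertebrate diversity down ✓; water clarity down ✗; shoreline vegetation loss ✗; bird nesting decline ✓
(E) groundwater intrusion — fish kill events ✓ (via dissolved oxygen down → fish kill events); macroinvertebrate diversity down ✓ (via water clarity down → macroinvertebrate diversity down); water clarity down ✓; shoreline vegetation loss ✓; bird nesting decline ✓
Only (E) is consistent with every observation.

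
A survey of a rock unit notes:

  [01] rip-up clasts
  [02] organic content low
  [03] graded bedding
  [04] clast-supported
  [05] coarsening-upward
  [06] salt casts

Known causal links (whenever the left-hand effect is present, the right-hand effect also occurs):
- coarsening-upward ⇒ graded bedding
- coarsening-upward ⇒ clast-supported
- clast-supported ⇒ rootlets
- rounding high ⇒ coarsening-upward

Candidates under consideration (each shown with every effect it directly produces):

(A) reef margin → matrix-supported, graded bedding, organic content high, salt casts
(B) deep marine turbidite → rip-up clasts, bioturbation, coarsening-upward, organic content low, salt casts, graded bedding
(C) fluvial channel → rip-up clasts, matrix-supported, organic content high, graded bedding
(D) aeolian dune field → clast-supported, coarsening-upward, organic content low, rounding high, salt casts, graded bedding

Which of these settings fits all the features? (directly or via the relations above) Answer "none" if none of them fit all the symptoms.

B

Per-candidate check:
(A) reef margin — fails on rip-up clasts, organic content low, clast-supported, coarsening-upward (predicts organic content high, not organic content low; predicts matrix-supported, not clast-supported)
(B) deep marine turbidite — accounts for every observation (clast-supported by coarsening-upward → clast-supported)
(C) fluvial channel — rip-up clasts yes; organic content low NO; graded bedding yes; clast-supported NO; coarsening-upward NO; salt casts NO
(D) aeolian dune field — rip-up clasts NO; organic content low yes; graded bedding yes; clast-supported yes; coarsening-upward yes; salt casts yes
Only (B) is consistent with every observation.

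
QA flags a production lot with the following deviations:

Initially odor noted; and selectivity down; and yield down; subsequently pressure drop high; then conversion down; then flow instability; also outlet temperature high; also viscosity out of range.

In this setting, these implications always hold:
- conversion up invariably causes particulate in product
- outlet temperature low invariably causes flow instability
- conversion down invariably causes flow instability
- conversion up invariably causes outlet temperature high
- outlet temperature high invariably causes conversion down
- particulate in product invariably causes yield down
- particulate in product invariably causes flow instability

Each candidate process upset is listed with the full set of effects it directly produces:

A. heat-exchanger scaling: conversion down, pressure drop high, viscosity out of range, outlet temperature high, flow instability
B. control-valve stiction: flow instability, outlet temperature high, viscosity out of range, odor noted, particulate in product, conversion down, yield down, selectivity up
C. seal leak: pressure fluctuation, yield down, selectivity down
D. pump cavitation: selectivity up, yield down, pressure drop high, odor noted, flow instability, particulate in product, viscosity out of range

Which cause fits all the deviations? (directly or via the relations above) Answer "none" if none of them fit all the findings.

Per-candidate check:
(A) heat-exchanger scaling — does not account for odor noted, selectivity down, yield down
(B) control-valve stiction — fails on selectivity down, pressure drop high (predicts selectivity up, not selectivity down)
(C) seal leak — does not account for odor noted, pressure drop high, conversion down, flow instability, outlet temperature high, viscosity out of range
(D) pump cavitation — odor noted match; selectivity down miss; yield down match; pressure drop high match; conversion down miss; flow instability match; outlet temperature high miss; viscosity out of range match
Every candidate fails on at least one observation.

none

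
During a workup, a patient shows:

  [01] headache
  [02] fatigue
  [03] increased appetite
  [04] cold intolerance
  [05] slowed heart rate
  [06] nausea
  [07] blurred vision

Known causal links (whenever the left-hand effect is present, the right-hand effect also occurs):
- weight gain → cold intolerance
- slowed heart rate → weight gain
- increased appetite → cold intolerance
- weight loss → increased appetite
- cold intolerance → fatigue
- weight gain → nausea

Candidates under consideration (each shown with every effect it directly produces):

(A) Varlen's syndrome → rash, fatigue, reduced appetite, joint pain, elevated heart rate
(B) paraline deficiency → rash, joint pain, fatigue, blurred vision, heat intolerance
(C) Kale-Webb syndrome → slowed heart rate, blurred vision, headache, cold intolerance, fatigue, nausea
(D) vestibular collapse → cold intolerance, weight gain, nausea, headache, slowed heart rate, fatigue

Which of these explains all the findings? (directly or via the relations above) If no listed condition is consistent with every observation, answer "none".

none

Testing each hypothesis:
(A) Varlen's syndrome — headache -; fatigue +; increased appetite -; cold intolerance -; slowed heart rate -; nausea -; blurred vision -
(B) paraline deficiency — fails on headache, increased appetite, cold intolerance, slowed heart rate, nausea (predicts heat intolerance, not cold intolerance)
(C) Kale-Webb syndrome — does not account for increased appetite
(D) vestibular collapse — headache +; fatigue +; increased appetite -; cold intolerance +; slowed heart rate +; nausea +; blurred vision -
Every candidate fails on at least one observation.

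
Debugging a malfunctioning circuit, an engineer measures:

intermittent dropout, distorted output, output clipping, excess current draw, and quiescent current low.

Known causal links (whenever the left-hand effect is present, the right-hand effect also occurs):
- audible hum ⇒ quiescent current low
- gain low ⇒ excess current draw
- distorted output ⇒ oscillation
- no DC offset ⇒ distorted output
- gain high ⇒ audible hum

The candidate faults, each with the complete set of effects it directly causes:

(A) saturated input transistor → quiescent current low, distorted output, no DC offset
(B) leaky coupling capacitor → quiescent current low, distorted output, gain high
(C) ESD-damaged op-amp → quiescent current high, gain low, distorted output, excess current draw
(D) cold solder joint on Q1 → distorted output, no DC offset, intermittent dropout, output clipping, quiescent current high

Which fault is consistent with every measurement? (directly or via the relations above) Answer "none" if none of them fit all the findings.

none

Per-candidate check:
(A) saturated input transistor — intermittent dropout miss; distorted output match; output clipping miss; excess current draw miss; quiescent current low match
(B) leaky coupling capacitor — intermittent dropout miss; distorted output match; output clipping miss; excess current draw miss; quiescent current low match
(C) ESD-damaged op-amp — intermittent dropout miss; distorted output match; output clipping miss; excess current draw match; quiescent current low miss
(D) cold solder joint on Q1 — intermittent dropout match; distorted output match; output clipping match; excess current draw miss; quiescent current low miss
No candidate is consistent with all observations.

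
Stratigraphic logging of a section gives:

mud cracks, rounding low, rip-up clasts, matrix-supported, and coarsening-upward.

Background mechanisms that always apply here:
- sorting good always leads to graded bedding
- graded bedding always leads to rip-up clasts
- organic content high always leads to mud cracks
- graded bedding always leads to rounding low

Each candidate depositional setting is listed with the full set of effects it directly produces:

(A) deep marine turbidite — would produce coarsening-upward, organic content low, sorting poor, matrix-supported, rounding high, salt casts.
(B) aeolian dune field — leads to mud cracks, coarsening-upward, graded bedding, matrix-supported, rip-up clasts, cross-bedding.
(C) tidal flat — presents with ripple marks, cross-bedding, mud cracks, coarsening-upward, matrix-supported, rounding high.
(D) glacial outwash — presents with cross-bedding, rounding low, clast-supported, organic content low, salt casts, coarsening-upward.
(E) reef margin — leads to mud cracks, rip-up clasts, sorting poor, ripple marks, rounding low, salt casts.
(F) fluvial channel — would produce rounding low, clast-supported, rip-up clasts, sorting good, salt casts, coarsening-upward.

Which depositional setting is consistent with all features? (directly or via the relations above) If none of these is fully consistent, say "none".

B

Testing each hypothesis:
(A) deep marine turbidite — fails on mud cracks, rounding low, rip-up clasts (predicts rounding high, not rounding low)
(B) aeolian dune field — mud cracks ✓; rounding low ✓ (by graded bedding → rounding low); rip-up clasts ✓; matrix-supported ✓; coarsening-upward ✓
(C) tidal flat — fails on rounding low, rip-up clasts (predicts rounding high, not rounding low)
(D) glacial outwash — mud cracks ✗; rounding low ✓; rip-up clasts ✗; matrix-supported ✗; coarsening-upward ✓
(E) reef margin — mud cracks ✓; rounding low ✓; rip-up clasts ✓; matrix-supported ✗; coarsening-upward ✗
(F) fluvial channel — mud cracks ✗; rounding low ✓; rip-up clasts ✓; matrix-supported ✗; coarsening-upward ✓
(B) is the only candidate with no mismatches.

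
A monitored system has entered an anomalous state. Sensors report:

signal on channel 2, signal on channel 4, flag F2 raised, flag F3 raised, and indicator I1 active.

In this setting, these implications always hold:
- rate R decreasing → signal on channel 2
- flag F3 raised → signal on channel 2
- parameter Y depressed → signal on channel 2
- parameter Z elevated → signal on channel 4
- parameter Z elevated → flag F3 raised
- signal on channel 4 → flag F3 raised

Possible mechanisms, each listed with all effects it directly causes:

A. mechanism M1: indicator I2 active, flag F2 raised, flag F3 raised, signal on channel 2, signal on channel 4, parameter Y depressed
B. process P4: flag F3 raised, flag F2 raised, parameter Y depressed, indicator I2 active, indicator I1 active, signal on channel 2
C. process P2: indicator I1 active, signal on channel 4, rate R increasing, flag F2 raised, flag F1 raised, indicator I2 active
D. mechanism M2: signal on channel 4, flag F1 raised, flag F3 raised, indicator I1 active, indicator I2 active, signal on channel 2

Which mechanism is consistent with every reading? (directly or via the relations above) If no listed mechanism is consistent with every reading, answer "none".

Checking each candidate against the observations:
(A) mechanism M1 — does not account for indicator I1 active
(B) process P4 — does not account for signal on channel 4
(C) process P2 — signal on channel 2 match (via signal on channel 4 → flag F3 raised → signal on channel 2); signal on channel 4 match; flag F2 raised match; flag F3 raised match (via signal on channel 4 → flag F3 raised); indicator I1 active match
(D) mechanism M2 — does not account for flag F2 raised
(C) alone accounts for all the evidence.

C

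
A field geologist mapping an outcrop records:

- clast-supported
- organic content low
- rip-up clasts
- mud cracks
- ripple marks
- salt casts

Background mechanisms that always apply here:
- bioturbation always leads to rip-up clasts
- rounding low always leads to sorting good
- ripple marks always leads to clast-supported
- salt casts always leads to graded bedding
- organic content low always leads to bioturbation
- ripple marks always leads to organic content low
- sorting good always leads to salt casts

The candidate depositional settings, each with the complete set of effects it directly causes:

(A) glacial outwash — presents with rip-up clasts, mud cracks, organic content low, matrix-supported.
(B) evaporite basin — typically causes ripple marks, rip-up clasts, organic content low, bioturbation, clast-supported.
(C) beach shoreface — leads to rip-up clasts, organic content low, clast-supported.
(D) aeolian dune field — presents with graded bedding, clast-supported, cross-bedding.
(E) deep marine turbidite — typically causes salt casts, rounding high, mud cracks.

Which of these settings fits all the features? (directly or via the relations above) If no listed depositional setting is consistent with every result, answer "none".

For each candidate, compare predicted effects to what was observed:
(A) glacial outwash — fails on clast-supported, ripple marks, salt casts (predicts matrix-supported, not clast-supported)
(B) evaporite basin — clast-supported ✓; organic content low ✓; rip-up clasts ✓; mud cracks ✗; ripple marks ✓; salt casts ✗
(C) beach shoreface — clast-supported ✓; organic content low ✓; rip-up clasts ✓; mud cracks ✗; ripple marks ✗; salt casts ✗
(D) aeolian dune field — does not account for organic content low, rip-up clasts, mud cracks, ripple marks, salt casts
(E) deep marine turbidite — clast-supported ✗; organic content low ✗; rip-up clasts ✗; mud cracks ✓; ripple marks ✗; salt casts ✓
No candidate is consistent with all observations.

none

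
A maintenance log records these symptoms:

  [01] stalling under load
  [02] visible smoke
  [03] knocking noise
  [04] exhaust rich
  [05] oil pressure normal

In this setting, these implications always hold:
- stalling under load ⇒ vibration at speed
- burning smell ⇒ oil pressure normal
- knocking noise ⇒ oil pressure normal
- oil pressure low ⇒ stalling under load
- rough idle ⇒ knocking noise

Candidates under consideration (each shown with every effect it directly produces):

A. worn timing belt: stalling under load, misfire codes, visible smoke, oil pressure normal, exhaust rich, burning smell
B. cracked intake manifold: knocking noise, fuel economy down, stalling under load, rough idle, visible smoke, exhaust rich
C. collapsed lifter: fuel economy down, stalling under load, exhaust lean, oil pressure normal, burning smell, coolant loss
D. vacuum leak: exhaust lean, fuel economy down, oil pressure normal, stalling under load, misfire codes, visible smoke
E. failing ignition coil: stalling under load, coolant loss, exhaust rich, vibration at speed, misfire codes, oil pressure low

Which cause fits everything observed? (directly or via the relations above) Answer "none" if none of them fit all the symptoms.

Testing each hypothesis:
(A) worn timing belt — does not account for knocking noise
(B) cracked intake manifold — stalling under load +; visible smoke +; knocking noise +; exhaust rich +; oil pressure normal + (through knocking noise → oil pressure normal)
(C) collapsed lifter — fails on visible smoke, knocking noise, exhaust rich (predicts exhaust lean, not exhaust rich)
(D) vacuum leak — stalling under load +; visible smoke +; knocking noise -; exhaust rich -; oil pressure normal +
(E) failing ignition coil — fails on visible smoke, knocking noise, oil pressure normal (predicts oil pressure low, not oil pressure normal)
(B) alone accounts for all the evidence.

B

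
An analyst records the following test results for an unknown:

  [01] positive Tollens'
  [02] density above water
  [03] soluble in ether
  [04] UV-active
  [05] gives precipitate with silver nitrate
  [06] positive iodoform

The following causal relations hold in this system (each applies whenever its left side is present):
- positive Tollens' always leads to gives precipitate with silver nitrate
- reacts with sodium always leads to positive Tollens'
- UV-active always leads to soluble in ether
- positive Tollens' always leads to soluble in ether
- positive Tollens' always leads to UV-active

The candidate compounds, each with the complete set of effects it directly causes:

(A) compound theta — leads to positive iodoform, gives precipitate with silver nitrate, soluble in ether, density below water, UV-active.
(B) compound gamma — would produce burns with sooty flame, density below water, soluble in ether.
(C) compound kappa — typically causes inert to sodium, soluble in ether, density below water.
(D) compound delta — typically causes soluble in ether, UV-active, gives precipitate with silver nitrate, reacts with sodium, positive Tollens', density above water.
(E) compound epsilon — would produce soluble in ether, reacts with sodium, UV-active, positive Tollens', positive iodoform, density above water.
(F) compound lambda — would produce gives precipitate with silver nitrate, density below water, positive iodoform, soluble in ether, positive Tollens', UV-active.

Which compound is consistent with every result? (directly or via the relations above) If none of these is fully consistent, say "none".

E

Checking each candidate against the observations:
(A) compound theta — positive Tollens' ✗; density above water ✗; soluble in ether ✓; UV-active ✓; gives precipitate with silver nitrate ✓; positive iodoform ✓
(B) compound gamma — fails on positive Tollens', density above water, UV-active, gives precipitate with silver nitrate, positive iodoform (predicts density below water, not density above water)
(C) compound kappa — fails on positive Tollens', density above water, UV-active, gives precipitate with silver nitrate, positive iodoform (predicts density below water, not density above water)
(D) compound delta — does not account for positive iodoform
(E) compound epsilon — accounts for every observation (gives precipitate with silver nitrate by positive Tollens' → gives precipitate with silver nitrate)
(F) compound lambda — fails on density above water (predicts density below water, not density above water)
(E) is the only candidate with no mismatches.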